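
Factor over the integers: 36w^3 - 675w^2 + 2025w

9w(4w - 15)(w - 15)

Pull out the common factor 9w, then factor the remaining trinomial.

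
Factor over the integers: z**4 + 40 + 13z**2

(z**2 + 5)(z**2 + 8)

Substitute u = z**2 to get a quadratic in u, then factor.
z**2 + 5 is irreducible over ℤ (always positive, so no real roots).
z**2 + 8 is irreducible over ℤ (always positive, so no real roots).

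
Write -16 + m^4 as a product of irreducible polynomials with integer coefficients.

(m + 2)·(m - 2)·(m^2 + 4)

Substitute u = m^2 to get a quadratic in u, then factor.
m^2 - 4 is a difference of squares.
m^2 + 4 is irreducible over ℤ (sum of squares).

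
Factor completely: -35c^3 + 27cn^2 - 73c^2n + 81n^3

-(5c + 9n)(7c + 9n)(c - n)

Group: c(-35c^2 - 108cn - 81n^2) - n(-35c^2 - 108cn - 81n^2); both groups contain (-35c^2 - 108cn - 81n^2), so (c - n) is a factor with cofactor -35c^2 - 108cn - 81n^2.
The cofactor groups again: -35c^2 - 108cn - 81n^2 = -7c(5c + 9n) - 9n(5c + 9n); both groups contain (5c + 9n), giving -(7c + 9n)(5c + 9n).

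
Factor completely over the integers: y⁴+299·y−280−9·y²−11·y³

(y+5)·(y−1)·(y−7)·(y−8)

By the rational root theorem, y = 1 is a root, so (y−1) is a factor; dividing leaves y³−10·y²−19·y+280.
Then y = 8 is a root, so (y−8) is a factor; dividing leaves y²−2·y−35.
The remaining quadratic factors as (y+5)(y−7).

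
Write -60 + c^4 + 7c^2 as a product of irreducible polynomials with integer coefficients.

(c^2 + 12)(c^2 - 5)

Substitute u = c^2 to get a quadratic in u, then factor.
c^2 - 5 is irreducible over ℤ (5 is not a perfect square).
c^2 + 12 is irreducible over ℤ (always positive, so no real roots).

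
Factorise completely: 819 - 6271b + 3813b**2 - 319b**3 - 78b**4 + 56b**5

By the rational root theorem, b = 7/4 is a root, so (4b - 7) is a factor; dividing leaves 14b**4 + 5b**3 - 71b**2 + 829b - 117.
Continuing, b = 1/7 is a root, so (7b - 1) divides it; the quotient is 2b**3 + b**2 - 10b + 117.
Next, b = -9/2 is a root, so (2b + 9) is a factor; dividing leaves b**2 - 4b + 13.
The quadratic b**2 - 4b + 13 has discriminant -36 < 0 and is irreducible over ℤ.

(2b + 9)(4b - 7)(7b - 1)(b**2 - 4b + 13)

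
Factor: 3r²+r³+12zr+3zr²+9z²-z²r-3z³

-(z-r-3)(3z+r)(z+r)

Group: z(-3z²+2zr+9z+r²+3r) + r(-3z²+2zr+9z+r²+3r); both groups contain (-3z²+2zr+9z+r²+3r), so (z+r) is a factor with cofactor -3z²+2zr+9z+r²+3r.
The cofactor groups again: -3z²+2zr+9z+r²+3r = -z(3z+r) + (r+3)(3z+r); both groups contain (3z+r), giving -(z-r-3)(3z+r).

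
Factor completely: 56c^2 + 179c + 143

Need a pair with product 56·143 = 8008 and sum 179: that's 88 and 91.
Split the middle term: 56c^2 + 88c + 91c + 143 = 8c(7c + 11) + 13(7c + 11).

(7c + 11)(8c + 13)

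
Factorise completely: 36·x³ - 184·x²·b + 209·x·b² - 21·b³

Group: 2·x·(18·x² - 29·x·b + 3·b²) - 7·b·(18·x² - 29·x·b + 3·b²); both groups contain (18·x² - 29·x·b + 3·b²), so (2·x - 7·b) is a factor with cofactor 18·x² - 29·x·b + 3·b².
The cofactor groups again: 18·x² - 29·x·b + 3·b² = 9·x·(2·x - 3·b) - b·(2·x - 3·b); both groups contain (2·x - 3·b), giving (9·x - b)·(2·x - 3·b).

(2·x - 3·b)·(2·x - 7·b)·(9·x - b)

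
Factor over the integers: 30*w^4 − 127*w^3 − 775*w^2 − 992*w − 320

(2*w + 1)*(3*w + 5)*(5*w + 8)*(w − 8)

By the rational root theorem, w = −8/5 is a root, so (5*w + 8) is a factor; dividing leaves 6*w^3 − 35*w^2 − 99*w − 40.
Next, w = −1/2 is a root, so (2*w + 1) is a factor; dividing leaves 3*w^2 − 19*w − 40.
The remaining quadratic factors as (w − 8)(3*w + 5).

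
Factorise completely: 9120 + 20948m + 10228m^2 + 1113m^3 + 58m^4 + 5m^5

Testing divisors of the constant over divisors of the leading coefficient, m = −3/5 is a root, so (5m + 3) is a factor; dividing leaves m^4 + 11m^3 + 216m^2 + 1916m + 3040.
Then m = −8 is a root, so (m + 8) is a factor; dividing leaves m^3 + 3m^2 + 192m + 380.
Next, m = −2 is a root, so (m + 2) divides it; the quotient is m^2 + m + 190.
The quadratic m^2 + m + 190 has discriminant −759 < 0 and is irreducible over ℤ.

(5m + 3)(m + 2)(m + 8)(m^2 + m + 190)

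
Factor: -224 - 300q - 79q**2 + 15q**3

(3q + 4)(5q + 7)(q - 8)

Among the possible rational roots, q = -7/5 is a root, so (5q + 7) divides it; the quotient is 3q**2 - 20q - 32.
The remaining quadratic factors as (3q + 4)(q - 8).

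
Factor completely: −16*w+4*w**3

Pull out the common factor 4*w; w**2−4 is a difference of squares.

4*w*(w+2)*(w−2)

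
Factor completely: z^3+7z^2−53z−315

Testing divisors of the constant over divisors of the leading coefficient, z = −5 is a root, so (z+5) divides it; the quotient is z^2+2z−63.
The remaining quadratic factors as (z−7)(z+9).

(z+5)(z+9)(z−7)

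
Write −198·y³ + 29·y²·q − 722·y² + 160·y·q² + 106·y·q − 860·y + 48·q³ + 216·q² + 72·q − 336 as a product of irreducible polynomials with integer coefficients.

−(11·y − 12·q + 12)·(9·y + 4·q + 14)·(2·y + q + 2)

Group: 9·y·(−22·y² + 13·y·q − 46·y + 12·q² + 12·q − 24) + (4·q + 14)·(−22·y² + 13·y·q − 46·y + 12·q² + 12·q − 24); both groups contain (−22·y² + 13·y·q − 46·y + 12·q² + 12·q − 24), so (9·y + 4·q + 14) is a factor with cofactor −22·y² + 13·y·q − 46·y + 12·q² + 12·q − 24.
The cofactor groups again: −22·y² + 13·y·q − 46·y + 12·q² + 12·q − 24 = −11·y·(2·y + q + 2) + (12·q − 12)·(2·y + q + 2); both groups contain (2·y + q + 2), giving −(11·y − 12·q + 12)·(2·y + q + 2).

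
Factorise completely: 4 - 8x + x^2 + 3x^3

Trying the rational-root candidates, x = 1 is a root, giving the factor (x - 1) and quotient 3x^2 + 4x - 4.
The remaining quadratic factors as (3x - 2)(x + 2).

(3x - 2)(x + 2)(x - 1)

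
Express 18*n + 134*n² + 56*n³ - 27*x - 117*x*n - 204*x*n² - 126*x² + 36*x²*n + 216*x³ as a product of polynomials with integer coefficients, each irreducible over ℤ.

(3*x - 2*n)*(12*x - 4*n - 9)*(6*x + 7*n + 1)

Group: 12*x*(18*x² + 9*x*n + 3*x - 14*n² - 2*n) + (-4*n - 9)*(18*x² + 9*x*n + 3*x - 14*n² - 2*n); both groups contain (18*x² + 9*x*n + 3*x - 14*n² - 2*n), so (12*x - 4*n - 9) is a factor with cofactor 18*x² + 9*x*n + 3*x - 14*n² - 2*n.
The cofactor groups again: 18*x² + 9*x*n + 3*x - 14*n² - 2*n = 3*x*(6*x + 7*n + 1) - 2*n*(6*x + 7*n + 1); both groups contain (6*x + 7*n + 1), giving (3*x - 2*n)*(6*x + 7*n + 1).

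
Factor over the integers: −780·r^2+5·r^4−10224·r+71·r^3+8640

Among the possible rational roots, r = 4/5 is a root, giving the factor (5·r−4) and quotient r^3+15·r^2−144·r−2160.
Continuing, r = 12 is a root, giving the factor (r−12) and quotient r^2+27·r+180.
The remaining quadratic factors as (r+15)(r+12).

(5·r−4)·(r+12)·(r+15)·(r−12)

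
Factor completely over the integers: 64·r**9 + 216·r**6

Every term has a factor of 8·r**6; factoring it out leaves 8·r**3 + 27.
Recognize a sum of cubes with the parts 2·r and 3.

8·r**6·(2·r + 3)·(4·r**2 - 6·r + 9)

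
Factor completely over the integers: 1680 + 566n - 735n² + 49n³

By the rational root theorem, n = -8/7 is a root, so (7n + 8) is a factor; dividing leaves 7n² - 113n + 210.
The remaining quadratic factors as (7n - 15)(n - 14).

(7n + 8)(7n - 15)(n - 14)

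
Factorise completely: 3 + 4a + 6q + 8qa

(2q + 1)(4a + 3)

Group as (8qa + 6q) + (4a + 3) = 2q(4a + 3) + (4a + 3).
Both groups share the factor (4a + 3).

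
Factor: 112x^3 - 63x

7x(4x + 3)(4x - 3)

Pull out the common factor 7x; 16x^2 - 9 is a difference of squares.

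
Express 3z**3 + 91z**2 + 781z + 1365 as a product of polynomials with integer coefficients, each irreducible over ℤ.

Trying the rational-root candidates, z = -15 is a root, so (z + 15) is a factor; dividing leaves 3z**2 + 46z + 91.
The remaining quadratic factors as (3z + 7)(z + 13).

(3z + 7)(z + 13)(z + 15)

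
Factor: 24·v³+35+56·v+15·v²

Group as (24·v³+56·v) + (15·v²+35) = 8·v·(3·v²+7) + 5·(3·v²+7).
Both groups share the factor (3·v²+7).

(8·v+5)·(3·v²+7)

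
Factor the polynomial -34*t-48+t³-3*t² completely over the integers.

(t+2)*(t+3)*(t-8)

Testing divisors of the constant over divisors of the leading coefficient, t = -2 is a root, so (t+2) is a factor; dividing leaves t²-5*t-24.
The remaining quadratic factors as (t+3)(t-8).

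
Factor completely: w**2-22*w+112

Two integers with product 112 and sum -22 are -8 and -14.

(w-14)*(w-8)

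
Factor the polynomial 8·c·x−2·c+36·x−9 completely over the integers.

Group as (8·c·x−2·c) + (36·x−9) = 2·c·(4·x−1) + 9·(4·x−1).
Both groups share the factor (4·x−1).

(2·c+9)·(4·x−1)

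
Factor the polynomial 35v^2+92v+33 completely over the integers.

(5v+11)(7v+3)

Need a pair with product 35·33 = 1155 and sum 92: that's 15 and 77.
Split the middle term: 35v^2+15v + 77v+33 = 5v(7v+3) + 11(7v+3).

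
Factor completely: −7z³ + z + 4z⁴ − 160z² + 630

Trying the rational-root candidates, z = −9/4 is a root, so (4z + 9) is a factor; dividing leaves z³ − 4z² − 31z + 70.
Continuing, z = 7 is a root, so (z − 7) is a factor; dividing leaves z² + 3z − 10.
The remaining quadratic factors as (z − 2)(z + 5).

(4z + 9)(z + 5)(z − 2)(z − 7)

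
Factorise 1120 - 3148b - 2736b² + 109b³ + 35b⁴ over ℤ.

(5b + 7)(7b - 2)(b + 10)(b - 8)

Trying the rational-root candidates, b = 2/7 is a root, giving the factor (7b - 2) and quotient 5b³ + 17b² - 386b - 560.
Then b = -7/5 is a root, so (5b + 7) is a factor; dividing leaves b² + 2b - 80.
The remaining quadratic factors as (b - 8)(b + 10).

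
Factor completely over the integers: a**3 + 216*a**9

a**3*(6*a**2 + 1)*(36*a**4 − 6*a**2 + 1)

Factor out a**3 first: what remains is 216*a**6 + 1.
Recognize a sum of cubes with the parts 6*a**2 and 1.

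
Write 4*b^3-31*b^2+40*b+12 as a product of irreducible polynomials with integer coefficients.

(4*b+1)*(b-2)*(b-6)

By the rational root theorem, b = 2 is a root, giving the factor (b-2) and quotient 4*b^2-23*b-6.
The remaining quadratic factors as (4*b+1)(b-6).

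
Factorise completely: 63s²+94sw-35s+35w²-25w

(7s+5w)(9s+7w-5)

Group: 7s(9s+7w-5) + 5w(9s+7w-5); both groups contain (9s+7w-5).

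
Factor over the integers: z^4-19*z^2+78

Substitute u = z^2 to get a quadratic in u, then factor.
z^2-13 is irreducible over ℤ (13 is not a perfect square).
z^2-6 is irreducible over ℤ (6 is not a perfect square).

(z^2-13)*(z^2-6)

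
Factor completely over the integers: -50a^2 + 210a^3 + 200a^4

Pull out the common factor 10a^2, then factor the remaining trinomial.

10a^2(4a + 5)(5a - 1)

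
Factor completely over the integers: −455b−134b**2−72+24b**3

By the rational root theorem, b = −1/6 is a root, giving the factor (6b+1) and quotient 4b**2−23b−72.
The remaining quadratic factors as (4b+9)(b−8).

(4b+9)(6b+1)(b−8)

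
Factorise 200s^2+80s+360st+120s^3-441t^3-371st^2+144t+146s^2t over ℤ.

(4s-7t+4)(5s+9t)(6s+7t+4)

Group: 6s(20s^2+st+20s-63t^2+36t) + (7t+4)(20s^2+st+20s-63t^2+36t); both groups contain (20s^2+st+20s-63t^2+36t), so (6s+7t+4) is a factor with cofactor 20s^2+st+20s-63t^2+36t.
The cofactor groups again: 20s^2+st+20s-63t^2+36t = 5s(4s-7t+4) + 9t(4s-7t+4); both groups contain (4s-7t+4), giving (5s+9t)(4s-7t+4).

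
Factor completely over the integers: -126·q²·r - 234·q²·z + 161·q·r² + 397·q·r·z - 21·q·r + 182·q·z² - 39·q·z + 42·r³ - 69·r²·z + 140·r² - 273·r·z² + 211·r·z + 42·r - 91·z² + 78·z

-(2·q - 3·r - 1)·(7·r + 13·z)·(9·q + 2·r - 7·z + 6)

Group: 7·r·(-18·q² + 23·q·r + 14·q·z - 3·q + 6·r² - 21·r·z + 20·r - 7·z + 6) + 13·z·(-18·q² + 23·q·r + 14·q·z - 3·q + 6·r² - 21·r·z + 20·r - 7·z + 6); both groups contain (-18·q² + 23·q·r + 14·q·z - 3·q + 6·r² - 21·r·z + 20·r - 7·z + 6), so (7·r + 13·z) is a factor with cofactor -18·q² + 23·q·r + 14·q·z - 3·q + 6·r² - 21·r·z + 20·r - 7·z + 6.
The cofactor groups again: -18·q² + 23·q·r + 14·q·z - 3·q + 6·r² - 21·r·z + 20·r - 7·z + 6 = -2·q·(9·q + 2·r - 7·z + 6) + (3·r + 1)·(9·q + 2·r - 7·z + 6); both groups contain (9·q + 2·r - 7·z + 6), giving -(2·q - 3·r - 1)·(9·q + 2·r - 7·z + 6).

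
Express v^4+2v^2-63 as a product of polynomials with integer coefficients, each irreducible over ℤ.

Substitute u = v^2 to get a quadratic in u, then factor.
v^2-7 is irreducible over ℤ (7 is not a perfect square).
v^2+9 is irreducible over ℤ (sum of squares).

(v^2+9)(v^2-7)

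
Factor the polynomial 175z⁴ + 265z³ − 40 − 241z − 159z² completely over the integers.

Among the possible rational roots, z = 1 is a root, so (z − 1) is a factor; dividing leaves 175z³ + 440z² + 281z + 40.
Continuing, z = −1/5 is a root, giving the factor (5z + 1) and quotient 35z² + 81z + 40.
The remaining quadratic factors as (7z + 5)(5z + 8).

(5z + 1)(5z + 8)(7z + 5)(z − 1)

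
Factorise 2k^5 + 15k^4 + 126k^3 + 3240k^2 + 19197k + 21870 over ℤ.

(2k + 3)(k + 6)(k + 9)(k^2 - 9k + 135)

Among the possible rational roots, k = -6 is a root, so (k + 6) divides it; the quotient is 2k^4 + 3k^3 + 108k^2 + 2592k + 3645.
Continuing, k = -3/2 is a root, so (2k + 3) divides it; the quotient is k^3 + 54k + 1215.
Continuing, k = -9 is a root, so (k + 9) divides it; the quotient is k^2 - 9k + 135.
The quadratic k^2 - 9k + 135 has discriminant -459 < 0 and is irreducible over ℤ.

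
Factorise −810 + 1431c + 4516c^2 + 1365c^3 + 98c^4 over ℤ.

(2c + 9)(7c + 5)(7c − 2)(c + 9)

Among the possible rational roots, c = −5/7 is a root, so (7c + 5) is a factor; dividing leaves 14c^3 + 185c^2 + 513c − 162.
Continuing, c = 2/7 is a root, giving the factor (7c − 2) and quotient 2c^2 + 27c + 81.
The remaining quadratic factors as (c + 9)(2c + 9).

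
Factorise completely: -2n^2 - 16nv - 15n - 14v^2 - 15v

-(2n + 14v + 15)(n + v)

Group: -n(2n + 14v + 15) - v(2n + 14v + 15); both groups contain (2n + 14v + 15).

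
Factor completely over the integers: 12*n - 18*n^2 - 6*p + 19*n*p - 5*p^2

Group: -2*n*(9*n - 5*p - 6) + p*(9*n - 5*p - 6); both groups contain (9*n - 5*p - 6).

-(2*n - p)*(9*n - 5*p - 6)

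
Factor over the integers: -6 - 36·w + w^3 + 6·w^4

(6·w + 1)·(w^3 - 6)

Group as (6·w^4 - 36·w) + (w^3 - 6) = 6·w·(w^3 - 6) + (w^3 - 6).
Both groups share the factor (w^3 - 6).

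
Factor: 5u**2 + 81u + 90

Need a pair with product 5·90 = 450 and sum 81: that's 75 and 6.
Split the middle term: 5u**2 + 75u + 6u + 90 = 5u(u + 15) + 6(u + 15).

(5u + 6)(u + 15)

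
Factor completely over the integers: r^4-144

Substitute u = r^2 to get a quadratic in u, then factor.
r^2-12 is irreducible over ℤ (12 is not a perfect square).
r^2+12 is irreducible over ℤ (always positive, so no real roots).

(r^2+12)*(r^2-12)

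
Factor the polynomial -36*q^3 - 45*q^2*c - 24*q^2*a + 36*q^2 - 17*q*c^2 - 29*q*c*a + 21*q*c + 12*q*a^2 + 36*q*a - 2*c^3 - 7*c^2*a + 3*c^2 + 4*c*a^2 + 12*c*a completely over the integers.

-(3*q + 2*c - a - 3)*(4*q + c + 4*a)*(3*q + c)

Group: 3*q*(-12*q^2 - 7*q*c - 12*q*a - c^2 - 4*c*a) + (2*c - a - 3)*(-12*q^2 - 7*q*c - 12*q*a - c^2 - 4*c*a); both groups contain (-12*q^2 - 7*q*c - 12*q*a - c^2 - 4*c*a), so (3*q + 2*c - a - 3) is a factor with cofactor -12*q^2 - 7*q*c - 12*q*a - c^2 - 4*c*a.
The cofactor groups again: -12*q^2 - 7*q*c - 12*q*a - c^2 - 4*c*a = -4*q*(3*q + c) + (-c - 4*a)*(3*q + c); both groups contain (3*q + c), giving -(4*q + c + 4*a)*(3*q + c).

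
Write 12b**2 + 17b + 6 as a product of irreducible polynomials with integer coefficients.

(3b + 2)(4b + 3)

Need a pair with product 12·6 = 72 and sum 17: that's 9 and 8.
Split the middle term: 12b**2 + 9b + 8b + 6 = 3b(4b + 3) + 2(4b + 3).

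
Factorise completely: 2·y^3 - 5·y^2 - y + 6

Trying the rational-root candidates, y = 3/2 is a root, so (2·y - 3) is a factor; dividing leaves y^2 - y - 2.
The remaining quadratic factors as (y + 1)(y - 2).

(2·y - 3)·(y + 1)·(y - 2)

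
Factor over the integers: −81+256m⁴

(4m+3)(4m−3)(16m²+9)

(4m)⁴ − (3)⁴ = ((4m)² − (3)²)((4m)² + (3)²); the first factor splits again, the second (16m²+9) is irreducible.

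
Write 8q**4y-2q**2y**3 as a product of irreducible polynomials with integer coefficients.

Every term has a factor of 2q**2y. Then 4q**2-y**2 = (2q)² − (y)².

2q**2y(2q+y)(2q-y)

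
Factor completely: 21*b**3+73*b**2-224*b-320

Trying the rational-root candidates, b = -8/7 is a root, so (7*b+8) divides it; the quotient is 3*b**2+7*b-40.
The remaining quadratic factors as (3*b-8)(b+5).

(3*b-8)*(7*b+8)*(b+5)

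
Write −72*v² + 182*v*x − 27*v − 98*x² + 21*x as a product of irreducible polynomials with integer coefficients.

−(8*v − 14*x + 3)*(9*v − 7*x)

Group: −9*v*(8*v − 14*x + 3) + 7*x*(8*v − 14*x + 3); both groups contain (8*v − 14*x + 3).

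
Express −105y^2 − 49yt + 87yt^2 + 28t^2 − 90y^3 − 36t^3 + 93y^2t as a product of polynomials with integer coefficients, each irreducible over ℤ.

−(6y − 9t + 7)(3y − t)(5y + 4t)

Group: 3y(−30y^2 + 21yt − 35y + 36t^2 − 28t) − t(−30y^2 + 21yt − 35y + 36t^2 − 28t); both groups contain (−30y^2 + 21yt − 35y + 36t^2 − 28t), so (3y − t) is a factor with cofactor −30y^2 + 21yt − 35y + 36t^2 − 28t.
The cofactor groups again: −30y^2 + 21yt − 35y + 36t^2 − 28t = −6y(5y + 4t) + (9t − 7)(5y + 4t); both groups contain (5y + 4t), giving −(6y − 9t + 7)(5y + 4t).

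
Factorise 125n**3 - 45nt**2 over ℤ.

5n(5n + 3t)(5n - 3t)

Every term has a factor of 5n. Then 25n**2 - 9t**2 = (5n)² − (3t)².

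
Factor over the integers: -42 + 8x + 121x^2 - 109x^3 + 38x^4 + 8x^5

Among the possible rational roots, x = -7 is a root, giving the factor (x + 7) and quotient 8x^4 - 18x^3 + 17x^2 + 2x - 6.
Then x = -1/2 is a root, giving the factor (2x + 1) and quotient 4x^3 - 11x^2 + 14x - 6.
Next, x = 3/4 is a root, so (4x - 3) is a factor; dividing leaves x^2 - 2x + 2.
The quadratic x^2 - 2x + 2 has discriminant -4 < 0 and is irreducible over ℤ.

(2x + 1)(4x - 3)(x + 7)(x^2 - 2x + 2)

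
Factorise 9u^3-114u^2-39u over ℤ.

Pull out the common factor 3u, then factor the remaining trinomial.

3u(3u+1)(u-13)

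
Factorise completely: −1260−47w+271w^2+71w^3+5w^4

Testing divisors of the constant over divisors of the leading coefficient, w = −7 is a root, so (w+7) divides it; the quotient is 5w^3+36w^2+19w−180.
Next, w = −4 is a root, so (w+4) divides it; the quotient is 5w^2+16w−45.
The remaining quadratic factors as (5w−9)(w+5).

(5w−9)(w+4)(w+5)(w+7)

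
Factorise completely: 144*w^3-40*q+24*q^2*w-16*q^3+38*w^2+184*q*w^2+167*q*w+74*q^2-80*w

-(2*q-9*w-8)*(8*q+8*w-5)*(q+2*w)

Group: 8*q*(-2*q^2+5*q*w+8*q+18*w^2+16*w) + (8*w-5)*(-2*q^2+5*q*w+8*q+18*w^2+16*w); both groups contain (-2*q^2+5*q*w+8*q+18*w^2+16*w), so (8*q+8*w-5) is a factor with cofactor -2*q^2+5*q*w+8*q+18*w^2+16*w.
The cofactor groups again: -2*q^2+5*q*w+8*q+18*w^2+16*w = -2*q*(q+2*w) + (9*w+8)*(q+2*w); both groups contain (q+2*w), giving -(2*q-9*w-8)*(q+2*w).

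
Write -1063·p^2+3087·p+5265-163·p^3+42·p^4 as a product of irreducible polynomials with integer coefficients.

(2·p-9)·(3·p+13)·(7·p+9)·(p-5)

Among the possible rational roots, p = -13/3 is a root, giving the factor (3·p+13) and quotient 14·p^3-115·p^2+144·p+405.
Next, p = 9/2 is a root, so (2·p-9) divides it; the quotient is 7·p^2-26·p-45.
The remaining quadratic factors as (7·p+9)(p-5).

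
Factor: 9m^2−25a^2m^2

Factor out m^2 first: what remains is −25a^2+9.
Recognize a difference of squares with the parts 3 and 5a.

−m^2(5a+3)(5a−3)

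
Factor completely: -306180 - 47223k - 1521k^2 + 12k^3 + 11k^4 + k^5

(k + 12)(k + 9)(k - 15)(k^2 + 5k + 189)

Testing divisors of the constant over divisors of the leading coefficient, k = -12 is a root, so (k + 12) is a factor; dividing leaves k^4 - k^3 + 24k^2 - 1809k - 25515.
Continuing, k = 15 is a root, so (k - 15) divides it; the quotient is k^3 + 14k^2 + 234k + 1701.
Next, k = -9 is a root, so (k + 9) divides it; the quotient is k^2 + 5k + 189.
The quadratic k^2 + 5k + 189 has discriminant -731 < 0 and is irreducible over ℤ.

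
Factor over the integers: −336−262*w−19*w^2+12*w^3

Among the possible rational roots, w = −8/3 is a root, so (3*w+8) is a factor; dividing leaves 4*w^2−17*w−42.
The remaining quadratic factors as (w−6)(4*w+7).

(3*w+8)*(4*w+7)*(w−6)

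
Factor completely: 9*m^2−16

(3*m+4)*(3*m−4)

Need a pair with product 9·(−16) = −144 and sum 0: that's −12 and 12.
Split the middle term: 9*m^2−12*m + 12*m−16 = 3*m*(3*m−4) + 4*(3*m−4).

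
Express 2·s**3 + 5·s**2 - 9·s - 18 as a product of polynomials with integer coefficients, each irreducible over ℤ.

(2·s + 3)·(s + 3)·(s - 2)

Trying the rational-root candidates, s = -3/2 is a root, so (2·s + 3) divides it; the quotient is s**2 + s - 6.
The remaining quadratic factors as (s + 3)(s - 2).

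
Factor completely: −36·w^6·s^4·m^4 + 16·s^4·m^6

−4·m^4·s^4·(3·w^3 − 2·m)·(3·w^3 + 2·m)

Factor out 4·s^4·m^4 first: what remains is −9·w^6 + 4·m^2.
Recognize a difference of squares with the parts 2·m and 3·w^3.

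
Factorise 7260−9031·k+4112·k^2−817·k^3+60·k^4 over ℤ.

(3·k−11)·(4·k−15)·(5·k−11)·(k−4)

Testing divisors of the constant over divisors of the leading coefficient, k = 15/4 is a root, giving the factor (4·k−15) and quotient 15·k^3−148·k^2+473·k−484.
Continuing, k = 11/5 is a root, so (5·k−11) divides it; the quotient is 3·k^2−23·k+44.
The remaining quadratic factors as (k−4)(3·k−11).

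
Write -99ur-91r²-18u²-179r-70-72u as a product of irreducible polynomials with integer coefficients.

Group: -3u(6u+7r+10) + (-13r-7)(6u+7r+10); both groups contain (6u+7r+10).

-(3u+13r+7)(6u+7r+10)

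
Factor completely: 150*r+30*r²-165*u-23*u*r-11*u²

Group: -u*(11*u-10*r) + (-3*r-15)*(11*u-10*r); both groups contain (11*u-10*r).

-(11*u-10*r)*(u+3*r+15)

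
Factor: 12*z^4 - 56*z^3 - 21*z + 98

(3*z - 14)*(4*z^3 - 7)

Group as (12*z^4 - 21*z) + (-56*z^3 + 98) = 3*z*(4*z^3 - 7) - 14*(4*z^3 - 7).
Both groups share the factor (4*z^3 - 7).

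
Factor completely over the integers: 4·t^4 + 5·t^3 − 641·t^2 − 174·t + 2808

(4·t + 9)·(t + 13)·(t − 12)·(t − 2)

Testing divisors of the constant over divisors of the leading coefficient, t = −9/4 is a root, giving the factor (4·t + 9) and quotient t^3 − t^2 − 158·t + 312.
Then t = 2 is a root, so (t − 2) is a factor; dividing leaves t^2 + t − 156.
The remaining quadratic factors as (t − 12)(t + 13).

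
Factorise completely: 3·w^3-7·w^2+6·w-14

(3·w-7)·(w^2+2)

Group as (3·w^3+6·w) + (-7·w^2-14) = 3·w·(w^2+2) - 7·(w^2+2).
Both groups share the factor (w^2+2).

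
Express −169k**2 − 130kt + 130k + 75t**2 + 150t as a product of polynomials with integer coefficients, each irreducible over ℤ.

−(13k + 15t)(13k − 5t − 10)

Group: −13k(13k − 5t − 10) − 15t(13k − 5t − 10); both groups contain (13k − 5t − 10).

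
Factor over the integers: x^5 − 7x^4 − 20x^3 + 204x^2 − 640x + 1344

By the rational root theorem, x = −6 is a root, so (x + 6) is a factor; dividing leaves x^4 − 13x^3 + 58x^2 − 144x + 224.
Next, x = 7 is a root, giving the factor (x − 7) and quotient x^3 − 6x^2 + 16x − 32.
Then x = 4 is a root, giving the factor (x − 4) and quotient x^2 − 2x + 8.
The quadratic x^2 − 2x + 8 has discriminant −28 < 0 and is irreducible over ℤ.

(x + 6)(x − 4)(x − 7)(x^2 − 2x + 8)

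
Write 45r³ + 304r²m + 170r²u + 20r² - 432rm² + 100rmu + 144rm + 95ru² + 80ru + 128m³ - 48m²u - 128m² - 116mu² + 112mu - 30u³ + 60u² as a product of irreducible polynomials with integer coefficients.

(5r - 4m + 5u)(9r - 4m - 2u + 4)(r + 8m + 3u)

Group: r(45r² - 56rm + 35ru + 20r + 16m² - 12mu - 16m - 10u² + 20u) + (8m + 3u)(45r² - 56rm + 35ru + 20r + 16m² - 12mu - 16m - 10u² + 20u); both groups contain (45r² - 56rm + 35ru + 20r + 16m² - 12mu - 16m - 10u² + 20u), so (r + 8m + 3u) is a factor with cofactor 45r² - 56rm + 35ru + 20r + 16m² - 12mu - 16m - 10u² + 20u.
The cofactor groups again: 45r² - 56rm + 35ru + 20r + 16m² - 12mu - 16m - 10u² + 20u = 9r(5r - 4m + 5u) + (-4m - 2u + 4)(5r - 4m + 5u); both groups contain (5r - 4m + 5u), giving (9r - 4m - 2u + 4)(5r - 4m + 5u).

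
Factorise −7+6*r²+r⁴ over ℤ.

(r+1)*(r−1)*(r²+7)

Substitute u = r² to get a quadratic in u, then factor.
r²+7 is irreducible over ℤ (always positive, so no real roots).
r²−1 is a difference of squares.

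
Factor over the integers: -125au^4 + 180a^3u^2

Pull out the common factor 5au^2; 36a^2 - 25u^2 is a difference of squares.

5au^2(6a + 5u)(6a - 5u)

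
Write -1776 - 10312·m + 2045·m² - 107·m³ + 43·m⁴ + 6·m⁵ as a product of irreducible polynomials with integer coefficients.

(6·m + 1)·(m + 12)·(m - 4)·(m² - m + 37)

Trying the rational-root candidates, m = -1/6 is a root, so (6·m + 1) divides it; the quotient is m⁴ + 7·m³ - 19·m² + 344·m - 1776.
Next, m = 4 is a root, so (m - 4) divides it; the quotient is m³ + 11·m² + 25·m + 444.
Next, m = -12 is a root, so (m + 12) is a factor; dividing leaves m² - m + 37.
The quadratic m² - m + 37 has discriminant -147 < 0 and is irreducible over ℤ.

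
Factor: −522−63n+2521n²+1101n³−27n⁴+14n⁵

(2n+1)(7n−3)(n+2)(n²−4n+87)

Testing divisors of the constant over divisors of the leading coefficient, n = −2 is a root, so (n+2) is a factor; dividing leaves 14n⁴−55n³+1211n²+99n−261.
Then n = 3/7 is a root, so (7n−3) divides it; the quotient is 2n³−7n²+170n+87.
Next, n = −1/2 is a root, so (2n+1) divides it; the quotient is n²−4n+87.
The quadratic n²−4n+87 has discriminant −332 < 0 and is irreducible over ℤ.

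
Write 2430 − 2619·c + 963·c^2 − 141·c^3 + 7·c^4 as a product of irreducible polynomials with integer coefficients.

(7·c − 15)·(c − 3)·(c − 6)·(c − 9)

Among the possible rational roots, c = 9 is a root, giving the factor (c − 9) and quotient 7·c^3 − 78·c^2 + 261·c − 270.
Then c = 3 is a root, giving the factor (c − 3) and quotient 7·c^2 − 57·c + 90.
The remaining quadratic factors as (7·c − 15)(c − 6).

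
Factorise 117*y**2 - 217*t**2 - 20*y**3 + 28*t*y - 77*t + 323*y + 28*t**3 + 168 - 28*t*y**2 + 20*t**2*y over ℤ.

Group: 7*t*(4*t**2 - 35*t - 4*y**2 + 29*y + 24) + (5*y + 7)*(4*t**2 - 35*t - 4*y**2 + 29*y + 24); both groups contain (4*t**2 - 35*t - 4*y**2 + 29*y + 24), so (7*t + 5*y + 7) is a factor with cofactor 4*t**2 - 35*t - 4*y**2 + 29*y + 24.
The cofactor groups again: 4*t**2 - 35*t - 4*y**2 + 29*y + 24 = t*(4*t - 4*y - 3) + (y - 8)*(4*t - 4*y - 3); both groups contain (4*t - 4*y - 3), giving (t + y - 8)*(4*t - 4*y - 3).

(4*t - 4*y - 3)*(7*t + 5*y + 7)*(t + y - 8)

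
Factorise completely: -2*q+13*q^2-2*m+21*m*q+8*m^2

(8*m+13*q-2)*(m+q)

Group: m*(8*m+13*q-2) + q*(8*m+13*q-2); both groups contain (8*m+13*q-2).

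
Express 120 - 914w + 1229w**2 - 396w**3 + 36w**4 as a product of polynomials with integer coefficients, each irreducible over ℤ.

(6w - 1)(6w - 5)(w - 4)(w - 6)

Trying the rational-root candidates, w = 5/6 is a root, giving the factor (6w - 5) and quotient 6w**3 - 61w**2 + 154w - 24.
Then w = 1/6 is a root, so (6w - 1) divides it; the quotient is w**2 - 10w + 24.
The remaining quadratic factors as (w - 6)(w - 4).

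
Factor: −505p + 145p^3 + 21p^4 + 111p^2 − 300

Testing divisors of the constant over divisors of the leading coefficient, p = −5 is a root, so (p + 5) divides it; the quotient is 21p^3 + 40p^2 − 89p − 60.
Continuing, p = −3 is a root, giving the factor (p + 3) and quotient 21p^2 − 23p − 20.
The remaining quadratic factors as (3p − 5)(7p + 4).

(3p − 5)(7p + 4)(p + 3)(p + 5)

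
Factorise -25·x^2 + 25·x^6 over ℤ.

25·x^2·(x + 1)·(x - 1)·(x^2 + 1)

Every term has a factor of 25·x^2; factoring it out leaves x^4 - 1.
Recognize a difference of squares with the parts x^2 and 1.
x^2 - 1 is again a difference of squares: (x - 1)·(x + 1).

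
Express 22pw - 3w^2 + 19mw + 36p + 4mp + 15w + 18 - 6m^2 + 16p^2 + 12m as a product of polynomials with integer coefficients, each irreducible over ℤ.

Group: -6m(m - 2p - 3w - 3) + (-8p + w - 6)(m - 2p - 3w - 3); both groups contain (m - 2p - 3w - 3).

-(6m + 8p - w + 6)(m - 2p - 3w - 3)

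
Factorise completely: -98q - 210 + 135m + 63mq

(7q + 15)(9m - 14)

Group as (63mq + 135m) + (-98q - 210) = 9m(7q + 15) - 14(7q + 15).
Both groups share the factor (7q + 15).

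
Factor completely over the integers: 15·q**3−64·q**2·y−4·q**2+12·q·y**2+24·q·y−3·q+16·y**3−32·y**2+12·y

Group: q·(15·q**2−4·q·y−4·q−4·y**2+8·y−3) − 4·y·(15·q**2−4·q·y−4·q−4·y**2+8·y−3); both groups contain (15·q**2−4·q·y−4·q−4·y**2+8·y−3), so (q−4·y) is a factor with cofactor 15·q**2−4·q·y−4·q−4·y**2+8·y−3.
The cofactor groups again: 15·q**2−4·q·y−4·q−4·y**2+8·y−3 = 5·q·(3·q−2·y+1) + (2·y−3)·(3·q−2·y+1); both groups contain (3·q−2·y+1), giving (5·q+2·y−3)·(3·q−2·y+1).

(3·q−2·y+1)·(5·q+2·y−3)·(q−4·y)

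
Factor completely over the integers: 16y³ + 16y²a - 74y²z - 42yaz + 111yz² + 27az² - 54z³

(2y - 3z)(8y - 9z)(y + a - 2z)

Group: 8y(2y² + 2ya - 7yz - 3az + 6z²) - 9z(2y² + 2ya - 7yz - 3az + 6z²); both groups contain (2y² + 2ya - 7yz - 3az + 6z²), so (8y - 9z) is a factor with cofactor 2y² + 2ya - 7yz - 3az + 6z².
The cofactor groups again: 2y² + 2ya - 7yz - 3az + 6z² = 2y(y + a - 2z) - 3z(y + a - 2z); both groups contain (y + a - 2z), giving (2y - 3z)(y + a - 2z).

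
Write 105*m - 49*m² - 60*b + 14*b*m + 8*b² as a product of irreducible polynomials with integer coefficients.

Group: 4*b*(2*b + 7*m - 15) - 7*m*(2*b + 7*m - 15); both groups contain (2*b + 7*m - 15).

(2*b + 7*m - 15)*(4*b - 7*m)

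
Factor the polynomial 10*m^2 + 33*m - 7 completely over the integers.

Need a pair with product 10·(-7) = -70 and sum 33: that's 35 and -2.
Split the middle term: 10*m^2 + 35*m - 2*m - 7 = 5*m*(2*m + 7) - (2*m + 7).

(2*m + 7)*(5*m - 1)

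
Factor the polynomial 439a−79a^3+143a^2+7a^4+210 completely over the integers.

(7a+5)(a+1)(a−6)(a−7)

Trying the rational-root candidates, a = 7 is a root, so (a−7) is a factor; dividing leaves 7a^3−30a^2−67a−30.
Continuing, a = −5/7 is a root, so (7a+5) is a factor; dividing leaves a^2−5a−6.
The remaining quadratic factors as (a+1)(a−6).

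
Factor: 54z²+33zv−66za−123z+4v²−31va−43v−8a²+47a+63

(6z+v−8a−9)(9z+4v+a−7)

Group: 9z(6z+v−8a−9) + (4v+a−7)(6z+v−8a−9); both groups contain (6z+v−8a−9).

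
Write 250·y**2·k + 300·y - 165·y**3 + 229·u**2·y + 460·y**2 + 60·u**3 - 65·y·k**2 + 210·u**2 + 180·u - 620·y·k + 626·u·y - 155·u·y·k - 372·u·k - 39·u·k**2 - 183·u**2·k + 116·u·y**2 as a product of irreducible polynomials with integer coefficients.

(4·u + 11·y - 13·k + 6)·(3·u + 5·y)·(5·u - 3·y + k + 10)

Group: 3·u·(20·u**2 + 43·u·y - 61·u·k + 70·u - 33·y**2 + 50·y·k + 92·y - 13·k**2 - 124·k + 60) + 5·y·(20·u**2 + 43·u·y - 61·u·k + 70·u - 33·y**2 + 50·y·k + 92·y - 13·k**2 - 124·k + 60); both groups contain (20·u**2 + 43·u·y - 61·u·k + 70·u - 33·y**2 + 50·y·k + 92·y - 13·k**2 - 124·k + 60), so (3·u + 5·y) is a factor with cofactor 20·u**2 + 43·u·y - 61·u·k + 70·u - 33·y**2 + 50·y·k + 92·y - 13·k**2 - 124·k + 60.
The cofactor groups again: 20·u**2 + 43·u·y - 61·u·k + 70·u - 33·y**2 + 50·y·k + 92·y - 13·k**2 - 124·k + 60 = 4·u·(5·u - 3·y + k + 10) + (11·y - 13·k + 6)·(5·u - 3·y + k + 10); both groups contain (5·u - 3·y + k + 10), giving (4·u + 11·y - 13·k + 6)·(5·u - 3·y + k + 10).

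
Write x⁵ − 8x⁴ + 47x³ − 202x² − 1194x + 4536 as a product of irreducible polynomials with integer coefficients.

Trying the rational-root candidates, x = 3 is a root, giving the factor (x − 3) and quotient x⁴ − 5x³ + 32x² − 106x − 1512.
Then x = −4 is a root, so (x + 4) divides it; the quotient is x³ − 9x² + 68x − 378.
Continuing, x = 7 is a root, so (x − 7) divides it; the quotient is x² − 2x + 54.
The quadratic x² − 2x + 54 has discriminant −212 < 0 and is irreducible over ℤ.

(x + 4)(x − 3)(x − 7)(x² − 2x + 54)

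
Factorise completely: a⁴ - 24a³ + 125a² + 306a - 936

(a + 3)(a - 12)(a - 13)(a - 2)

Testing divisors of the constant over divisors of the leading coefficient, a = 12 is a root, so (a - 12) divides it; the quotient is a³ - 12a² - 19a + 78.
Continuing, a = 2 is a root, so (a - 2) is a factor; dividing leaves a² - 10a - 39.
The remaining quadratic factors as (a + 3)(a - 13).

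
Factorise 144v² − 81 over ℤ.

9(4v + 3)(4v − 3)

Factor out 9, leaving 16v² − 9, which is a difference of two squares.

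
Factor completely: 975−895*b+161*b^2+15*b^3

(3*b−5)*(5*b−13)*(b+15)

Among the possible rational roots, b = 13/5 is a root, giving the factor (5*b−13) and quotient 3*b^2+40*b−75.
The remaining quadratic factors as (3*b−5)(b+15).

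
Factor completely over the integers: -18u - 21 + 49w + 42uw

Group as (42uw - 18u) + (49w - 21) = 6u(7w - 3) + 7(7w - 3).
Both groups share the factor (7w - 3).

(6u + 7)(7w - 3)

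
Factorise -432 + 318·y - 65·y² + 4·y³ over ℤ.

Testing divisors of the constant over divisors of the leading coefficient, y = 8 is a root, so (y - 8) is a factor; dividing leaves 4·y² - 33·y + 54.
The remaining quadratic factors as (4·y - 9)(y - 6).

(4·y - 9)·(y - 6)·(y - 8)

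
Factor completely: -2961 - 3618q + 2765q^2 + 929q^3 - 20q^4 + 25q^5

Trying the rational-root candidates, q = 7/5 is a root, so (5q - 7) divides it; the quotient is 5q^4 + 3q^3 + 190q^2 + 819q + 423.
Continuing, q = -3 is a root, giving the factor (q + 3) and quotient 5q^3 - 12q^2 + 226q + 141.
Continuing, q = -3/5 is a root, so (5q + 3) is a factor; dividing leaves q^2 - 3q + 47.
The quadratic q^2 - 3q + 47 has discriminant -179 < 0 and is irreducible over ℤ.

(5q + 3)(5q - 7)(q + 3)(q^2 - 3q + 47)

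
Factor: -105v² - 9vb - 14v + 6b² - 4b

-(15v - 3b + 2)(7v + 2b)

Group: -7v(15v - 3b + 2) - 2b(15v - 3b + 2); both groups contain (15v - 3b + 2).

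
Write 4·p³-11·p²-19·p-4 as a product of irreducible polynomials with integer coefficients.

(4·p+1)·(p+1)·(p-4)

By the rational root theorem, p = -1/4 is a root, so (4·p+1) divides it; the quotient is p²-3·p-4.
The remaining quadratic factors as (p-4)(p+1).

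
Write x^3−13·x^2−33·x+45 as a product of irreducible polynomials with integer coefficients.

(x+3)·(x−1)·(x−15)

By the rational root theorem, x = −3 is a root, giving the factor (x+3) and quotient x^2−16·x+15.
The remaining quadratic factors as (x−1)(x−15).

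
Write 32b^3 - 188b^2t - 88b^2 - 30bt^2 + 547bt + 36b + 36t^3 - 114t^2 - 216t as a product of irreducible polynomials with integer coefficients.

(4b + 2t - 9)(8b - 3t - 4)(b - 6t)

Group: 8b(4b^2 - 22bt - 9b - 12t^2 + 54t) + (-3t - 4)(4b^2 - 22bt - 9b - 12t^2 + 54t); both groups contain (4b^2 - 22bt - 9b - 12t^2 + 54t), so (8b - 3t - 4) is a factor with cofactor 4b^2 - 22bt - 9b - 12t^2 + 54t.
The cofactor groups again: 4b^2 - 22bt - 9b - 12t^2 + 54t = 4b(b - 6t) + (2t - 9)(b - 6t); both groups contain (b - 6t), giving (4b + 2t - 9)(b - 6t).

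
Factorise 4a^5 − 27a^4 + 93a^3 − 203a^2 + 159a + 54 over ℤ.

Among the possible rational roots, a = 3 is a root, giving the factor (a − 3) and quotient 4a^4 − 15a^3 + 48a^2 − 59a − 18.
Continuing, a = 2 is a root, so (a − 2) divides it; the quotient is 4a^3 − 7a^2 + 34a + 9.
Next, a = −1/4 is a root, so (4a + 1) is a factor; dividing leaves a^2 − 2a + 9.
The quadratic a^2 − 2a + 9 has discriminant −32 < 0 and is irreducible over ℤ.

(4a + 1)(a − 2)(a − 3)(a^2 − 2a + 9)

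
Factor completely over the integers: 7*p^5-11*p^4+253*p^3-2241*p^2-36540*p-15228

(7*p+3)*(p+6)*(p-9)*(p^2+p+94)

Trying the rational-root candidates, p = 9 is a root, so (p-9) is a factor; dividing leaves 7*p^4+52*p^3+721*p^2+4248*p+1692.
Then p = -3/7 is a root, giving the factor (7*p+3) and quotient p^3+7*p^2+100*p+564.
Continuing, p = -6 is a root, so (p+6) divides it; the quotient is p^2+p+94.
The quadratic p^2+p+94 has discriminant -375 < 0 and is irreducible over ℤ.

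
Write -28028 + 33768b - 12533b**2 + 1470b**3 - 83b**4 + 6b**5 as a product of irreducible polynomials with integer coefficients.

(6b - 11)(b - 2)(b - 7)(b**2 - 3b + 182)

Testing divisors of the constant over divisors of the leading coefficient, b = 11/6 is a root, so (6b - 11) is a factor; dividing leaves b**4 - 12b**3 + 223b**2 - 1680b + 2548.
Next, b = 2 is a root, so (b - 2) divides it; the quotient is b**3 - 10b**2 + 203b - 1274.
Next, b = 7 is a root, so (b - 7) divides it; the quotient is b**2 - 3b + 182.
The quadratic b**2 - 3b + 182 has discriminant -719 < 0 and is irreducible over ℤ.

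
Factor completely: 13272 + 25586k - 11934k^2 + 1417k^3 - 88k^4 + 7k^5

(7k + 3)(k - 4)(k - 7)(k^2 - 2k + 158)

Testing divisors of the constant over divisors of the leading coefficient, k = 4 is a root, giving the factor (k - 4) and quotient 7k^4 - 60k^3 + 1177k^2 - 7226k - 3318.
Next, k = 7 is a root, so (k - 7) divides it; the quotient is 7k^3 - 11k^2 + 1100k + 474.
Next, k = -3/7 is a root, so (7k + 3) divides it; the quotient is k^2 - 2k + 158.
The quadratic k^2 - 2k + 158 has discriminant -628 < 0 and is irreducible over ℤ.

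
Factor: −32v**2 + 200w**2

Factor out 8, leaving 25w**2 − 4v**2, which is a difference of two squares.

8(5w − 2v)(5w + 2v)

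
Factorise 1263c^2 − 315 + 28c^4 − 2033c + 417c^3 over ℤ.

Trying the rational-root candidates, c = −1/7 is a root, so (7c + 1) divides it; the quotient is 4c^3 + 59c^2 + 172c − 315.
Then c = −7 is a root, so (c + 7) is a factor; dividing leaves 4c^2 + 31c − 45.
The remaining quadratic factors as (c + 9)(4c − 5).

(4c − 5)(7c + 1)(c + 7)(c + 9)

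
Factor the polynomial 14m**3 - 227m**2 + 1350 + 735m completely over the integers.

Among the possible rational roots, m = 15/2 is a root, giving the factor (2m - 15) and quotient 7m**2 - 61m - 90.
The remaining quadratic factors as (7m + 9)(m - 10).

(2m - 15)(7m + 9)(m - 10)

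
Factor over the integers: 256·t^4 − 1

(4·t)⁴ − (1)⁴ = ((4·t)² − (1)²)((4·t)² + (1)²); the first factor splits again, the second (16·t^2 + 1) is irreducible.

(4·t + 1)·(4·t − 1)·(16·t^2 + 1)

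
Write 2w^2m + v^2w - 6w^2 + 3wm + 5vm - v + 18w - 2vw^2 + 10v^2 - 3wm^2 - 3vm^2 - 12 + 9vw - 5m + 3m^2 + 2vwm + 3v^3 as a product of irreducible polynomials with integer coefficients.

(v - m + 3)(3v - 2w + 3m + 4)(v + w - 1)

Group: v(3v^2 + vw + 3vm + v - 2w^2 + 3wm + 6w - 3m - 4) + (-m + 3)(3v^2 + vw + 3vm + v - 2w^2 + 3wm + 6w - 3m - 4); both groups contain (3v^2 + vw + 3vm + v - 2w^2 + 3wm + 6w - 3m - 4), so (v - m + 3) is a factor with cofactor 3v^2 + vw + 3vm + v - 2w^2 + 3wm + 6w - 3m - 4.
The cofactor groups again: 3v^2 + vw + 3vm + v - 2w^2 + 3wm + 6w - 3m - 4 = v(3v - 2w + 3m + 4) + (w - 1)(3v - 2w + 3m + 4); both groups contain (3v - 2w + 3m + 4), giving (v + w - 1)(3v - 2w + 3m + 4).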